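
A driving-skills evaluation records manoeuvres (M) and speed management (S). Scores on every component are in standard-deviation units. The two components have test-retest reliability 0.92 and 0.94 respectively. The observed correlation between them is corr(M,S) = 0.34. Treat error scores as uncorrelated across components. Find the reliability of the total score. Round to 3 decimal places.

Var(M+S) = 2 + 2·[0.34] = 2 + 0.68 = 2.68.
With uncorrelated errors the cross-covariances are all true-score covariance, so they carry over unchanged; only the diagonal terms shrink to ρᵢσᵢ².
True-score variance = [0.92 + 0.94] + 0.68 = 1.86 + 0.68 = 2.54.
Reliability = 2.54 / 2.68 = 0.948.

0.948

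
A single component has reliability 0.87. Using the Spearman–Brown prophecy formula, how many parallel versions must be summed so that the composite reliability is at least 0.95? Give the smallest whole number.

3

k ≥ ρ*(1−ρ₁)/(ρ₁(1−ρ*)) = 0.95·0.13 / (0.87·0.05) = 2.839.
Smallest integer k = 3.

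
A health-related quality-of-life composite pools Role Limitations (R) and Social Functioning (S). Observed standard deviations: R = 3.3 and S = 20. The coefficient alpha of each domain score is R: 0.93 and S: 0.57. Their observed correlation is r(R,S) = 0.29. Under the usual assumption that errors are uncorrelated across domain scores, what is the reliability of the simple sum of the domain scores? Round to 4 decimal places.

0.6154

Var(R+S) = 3.3² + 20² + 2·[3.3·20·0.29] = 410.89 + 38.28 = 449.17.
Because errors are independent across components, Cov(Tᵢ,Tⱼ) = Cov(Xᵢ,Xⱼ); the off-diagonal part of the true-score variance is the same as above.
True-score variance = [3.3²·0.93 + 20²·0.57] + 38.28 = 238.128 + 38.28 = 276.408.
Reliability = 276.408 / 449.17 = 0.6154.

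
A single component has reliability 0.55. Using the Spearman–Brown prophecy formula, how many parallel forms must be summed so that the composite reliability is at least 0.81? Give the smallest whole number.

4

k ≥ ρ*(1−ρ₁)/(ρ₁(1−ρ*)) = 0.81·0.45 / (0.55·0.19) = 3.488.
Smallest integer k = 4.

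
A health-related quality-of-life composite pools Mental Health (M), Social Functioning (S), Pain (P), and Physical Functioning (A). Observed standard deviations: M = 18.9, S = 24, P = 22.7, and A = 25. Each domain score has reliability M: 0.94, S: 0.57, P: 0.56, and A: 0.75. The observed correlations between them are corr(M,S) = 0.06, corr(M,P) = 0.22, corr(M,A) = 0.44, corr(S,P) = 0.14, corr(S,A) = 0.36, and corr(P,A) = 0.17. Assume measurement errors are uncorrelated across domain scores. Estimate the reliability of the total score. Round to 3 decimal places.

Var(M+S+P+A) = 18.9² + 24² + 22.7² + 25² + 2·[18.9·24·0.06 + 18.9·22.7·0.22 + 18.9·25·0.44 + 24·22.7·0.14 + 24·25·0.36 + 22.7·25·0.17] = 2073.5 + 1436.5 = 3510.
Because errors are independent across components, Cov(Tᵢ,Tⱼ) = Cov(Xᵢ,Xⱼ); the off-diagonal part of the true-score variance is the same as above.
True-score variance = [18.9²·0.94 + 24²·0.57 + 22.7²·0.56 + 25²·0.75] + 1436.5 = 1421.41 + 1436.5 = 2857.91.
Reliability = 2857.91 / 3510 = 0.814.

0.814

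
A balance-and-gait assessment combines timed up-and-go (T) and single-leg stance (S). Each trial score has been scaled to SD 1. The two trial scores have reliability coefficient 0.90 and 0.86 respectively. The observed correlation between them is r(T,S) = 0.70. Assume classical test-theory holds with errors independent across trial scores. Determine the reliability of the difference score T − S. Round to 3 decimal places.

0.600

Var(T−S) = 1 + 1 − 2·0.70 = 2 − 1.4 = 0.6.
Under uncorrelated errors the observed covariances equal the true-score covariances, so only the own-variance terms attenuate.
True-score variance = [0.90 + 0.86] − 1.4 = 1.76 − 1.4 = 0.36.
Reliability = 0.36 / 0.6 = 0.600.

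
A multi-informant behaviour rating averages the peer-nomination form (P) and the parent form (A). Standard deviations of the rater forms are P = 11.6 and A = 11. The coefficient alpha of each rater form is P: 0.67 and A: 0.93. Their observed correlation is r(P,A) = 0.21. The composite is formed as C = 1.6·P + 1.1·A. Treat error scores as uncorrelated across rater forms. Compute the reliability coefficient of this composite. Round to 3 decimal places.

0.788

Var(C) = 1.6²·11.6² + 1.1²·11² + 2·[1.76·11.6·11·0.21] = 490.884 + 94.3219 = 585.206.
Under uncorrelated errors the observed covariances equal the true-score covariances, so only the own-variance terms attenuate.
True-score variance = [1.6²·11.6²·0.67 + 1.1²·11²·0.93] + 94.3219 = 366.959 + 94.3219 = 461.281.
Reliability = 461.281 / 585.206 = 0.788.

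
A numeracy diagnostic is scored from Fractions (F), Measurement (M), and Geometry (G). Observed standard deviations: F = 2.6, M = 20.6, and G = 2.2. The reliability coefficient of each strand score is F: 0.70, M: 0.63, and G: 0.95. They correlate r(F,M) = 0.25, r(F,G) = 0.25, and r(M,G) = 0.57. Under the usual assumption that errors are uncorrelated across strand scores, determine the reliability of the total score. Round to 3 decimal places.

Var(F+M+G) = 2.6² + 20.6² + 2.2² + 2·[2.6·20.6·0.25 + 2.6·2.2·0.25 + 20.6·2.2·0.57] = 435.96 + 81.3048 = 517.265.
Under uncorrelated errors the observed covariances equal the true-score covariances, so only the own-variance terms attenuate.
True-score variance = [2.6²·0.70 + 20.6²·0.63 + 2.2²·0.95] + 81.3048 = 276.677 + 81.3048 = 357.982.
Reliability = 357.982 / 517.265 = 0.692.

0.692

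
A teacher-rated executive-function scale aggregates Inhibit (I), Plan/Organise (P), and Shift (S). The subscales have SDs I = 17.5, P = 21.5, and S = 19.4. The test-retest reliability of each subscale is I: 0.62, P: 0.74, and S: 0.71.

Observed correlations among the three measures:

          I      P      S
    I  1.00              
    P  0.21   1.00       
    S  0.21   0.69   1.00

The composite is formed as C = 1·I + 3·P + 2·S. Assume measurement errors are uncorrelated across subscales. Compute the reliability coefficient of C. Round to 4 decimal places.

Var(C) = 17.5² + 3²·21.5² + 2²·19.4² + 2·[3·17.5·21.5·0.21 + 2·17.5·19.4·0.21 + 6·21.5·19.4·0.69] = 5971.94 + 4212.84 = 10184.8.
Under uncorrelated errors the observed covariances equal the true-score covariances, so only the own-variance terms attenuate.
True-score variance = [17.5²·0.62 + 3²·21.5²·0.74 + 2²·19.4²·0.71] + 4212.84 = 4337.32 + 4212.84 = 8550.17.
Reliability = 8550.17 / 10184.8 = 0.8395.

0.8395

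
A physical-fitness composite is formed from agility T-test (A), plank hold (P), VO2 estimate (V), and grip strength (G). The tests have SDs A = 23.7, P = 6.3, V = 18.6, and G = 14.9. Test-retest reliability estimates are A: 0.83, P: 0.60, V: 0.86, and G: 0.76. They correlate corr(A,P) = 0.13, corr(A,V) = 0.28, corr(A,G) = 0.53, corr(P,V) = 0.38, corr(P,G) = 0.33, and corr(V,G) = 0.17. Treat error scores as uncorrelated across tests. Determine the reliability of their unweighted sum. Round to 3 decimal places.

0.897

Var(A+P+V+G) = 23.7² + 6.3² + 18.6² + 14.9² + 2·[23.7·6.3·0.13 + 23.7·18.6·0.28 + 23.7·14.9·0.53 + 6.3·18.6·0.38 + 6.3·14.9·0.33 + 18.6·14.9·0.17] = 1169.35 + 905.236 = 2074.59.
Because errors are independent across components, Cov(Tᵢ,Tⱼ) = Cov(Xᵢ,Xⱼ); the off-diagonal part of the true-score variance is the same as above.
True-score variance = [23.7²·0.83 + 6.3²·0.60 + 18.6²·0.86 + 14.9²·0.76] + 905.236 = 956.27 + 905.236 = 1861.51.
Reliability = 1861.51 / 2074.59 = 0.897.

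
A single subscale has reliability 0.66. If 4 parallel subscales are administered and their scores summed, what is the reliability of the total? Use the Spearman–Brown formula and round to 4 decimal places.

0.8859

ρ_k = kρ / (1 + (k−1)ρ) = 4·0.66 / (1 + 3·0.66) = 2.640 / 2.980 = 0.8859.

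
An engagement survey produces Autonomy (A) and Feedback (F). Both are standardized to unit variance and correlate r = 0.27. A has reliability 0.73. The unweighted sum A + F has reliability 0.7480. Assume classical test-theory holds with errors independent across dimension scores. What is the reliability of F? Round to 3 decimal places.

Var(A+F) = 2 + 2·0.27 = 2.540.
True-score variance = ρ_A + ρ_F + 2·0.27, so 0.7480 = (0.73 + ρ_F + 0.54) / 2.540.
ρ_F = 0.7480·2.540 − 0.73 − 0.54 = 0.630.

0.630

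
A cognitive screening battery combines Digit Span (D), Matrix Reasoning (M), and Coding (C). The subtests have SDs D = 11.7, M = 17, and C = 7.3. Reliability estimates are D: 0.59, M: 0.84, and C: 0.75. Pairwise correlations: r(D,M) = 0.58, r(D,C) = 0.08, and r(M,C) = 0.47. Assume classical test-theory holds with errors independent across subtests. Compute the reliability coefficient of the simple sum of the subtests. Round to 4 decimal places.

0.8623

Var(D+M+C) = 11.7² + 17² + 7.3² + 2·[11.7·17·0.58 + 11.7·7.3·0.08 + 17·7.3·0.47] = 479.18 + 361.044 = 840.224.
With uncorrelated errors the cross-covariances are all true-score covariance, so they carry over unchanged; only the diagonal terms shrink to ρᵢσᵢ².
True-score variance = [11.7²·0.59 + 17²·0.84 + 7.3²·0.75] + 361.044 = 363.493 + 361.044 = 724.536.
Reliability = 724.536 / 840.224 = 0.8623.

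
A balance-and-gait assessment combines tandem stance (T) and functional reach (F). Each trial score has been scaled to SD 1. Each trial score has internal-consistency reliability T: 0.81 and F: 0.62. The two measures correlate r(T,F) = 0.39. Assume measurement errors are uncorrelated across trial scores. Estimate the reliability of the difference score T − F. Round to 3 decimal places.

0.533

Var(T−F) = 1 + 1 − 2·0.39 = 2 − 0.78 = 1.22.
With uncorrelated errors the cross-covariances are all true-score covariance, so they carry over unchanged; only the diagonal terms shrink to ρᵢσᵢ².
True-score variance = [0.81 + 0.62] − 0.78 = 1.43 − 0.78 = 0.65.
Reliability = 0.65 / 1.22 = 0.533.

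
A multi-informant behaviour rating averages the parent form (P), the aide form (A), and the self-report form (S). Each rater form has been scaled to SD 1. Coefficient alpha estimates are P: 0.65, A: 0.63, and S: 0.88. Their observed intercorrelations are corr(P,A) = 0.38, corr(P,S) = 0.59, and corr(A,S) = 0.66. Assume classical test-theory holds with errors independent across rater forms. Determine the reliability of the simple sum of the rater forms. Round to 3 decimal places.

Var(P+A+S) = 3 + 2·[0.38 + 0.59 + 0.66] = 3 + 3.26 = 6.26.
With uncorrelated errors the cross-covariances are all true-score covariance, so they carry over unchanged; only the diagonal terms shrink to ρᵢσᵢ².
True-score variance = [0.65 + 0.63 + 0.88] + 3.26 = 2.16 + 3.26 = 5.42.
Reliability = 5.42 / 6.26 = 0.866.

0.866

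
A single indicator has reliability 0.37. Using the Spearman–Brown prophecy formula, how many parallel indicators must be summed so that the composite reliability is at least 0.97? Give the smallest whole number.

56

k ≥ ρ*(1−ρ₁)/(ρ₁(1−ρ*)) = 0.97·0.63 / (0.37·0.03) = 55.054.
Smallest integer k = 56.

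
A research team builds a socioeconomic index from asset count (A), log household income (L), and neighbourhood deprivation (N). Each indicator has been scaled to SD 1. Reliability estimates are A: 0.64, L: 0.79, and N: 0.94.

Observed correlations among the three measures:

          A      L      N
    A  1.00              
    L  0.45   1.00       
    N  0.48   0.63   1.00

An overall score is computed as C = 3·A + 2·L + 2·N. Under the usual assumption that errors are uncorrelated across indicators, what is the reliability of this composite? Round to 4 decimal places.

0.8699

Var(C) = 3² + 2² + 2² + 2·[6·0.45 + 6·0.48 + 4·0.63] = 17 + 16.2 = 33.2.
Because errors are independent across components, Cov(Tᵢ,Tⱼ) = Cov(Xᵢ,Xⱼ); the off-diagonal part of the true-score variance is the same as above.
True-score variance = [3²·0.64 + 2²·0.79 + 2²·0.94] + 16.2 = 12.68 + 16.2 = 28.88.
Reliability = 28.88 / 33.2 = 0.8699.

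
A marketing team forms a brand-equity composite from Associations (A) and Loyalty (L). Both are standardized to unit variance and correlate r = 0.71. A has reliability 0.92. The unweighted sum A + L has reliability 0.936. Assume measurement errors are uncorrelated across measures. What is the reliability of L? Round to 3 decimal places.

Var(A+L) = 2 + 2·0.71 = 3.420.
True-score variance = ρ_A + ρ_L + 2·0.71, so 0.936 = (0.92 + ρ_L + 1.42) / 3.420.
ρ_L = 0.936·3.420 − 0.92 − 1.42 = 0.861.

0.861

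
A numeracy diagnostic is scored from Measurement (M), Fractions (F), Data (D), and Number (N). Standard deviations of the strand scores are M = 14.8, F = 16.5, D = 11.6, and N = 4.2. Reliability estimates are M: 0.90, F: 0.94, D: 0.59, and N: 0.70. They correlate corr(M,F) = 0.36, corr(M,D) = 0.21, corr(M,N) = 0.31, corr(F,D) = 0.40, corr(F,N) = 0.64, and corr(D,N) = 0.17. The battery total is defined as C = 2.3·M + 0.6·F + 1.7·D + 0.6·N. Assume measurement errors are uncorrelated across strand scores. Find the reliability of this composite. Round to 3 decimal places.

0.884

Var(C) = 2.3²·14.8² + 0.6²·16.5² + 1.7²·11.6² + 0.6²·4.2² + 2·[1.38·14.8·16.5·0.36 + 3.91·14.8·11.6·0.21 + 1.38·14.8·4.2·0.31 + 1.02·16.5·11.6·0.40 + 0.36·16.5·4.2·0.64 + 1.02·11.6·4.2·0.17] = 1651.96 + 782.766 = 2434.73.
With uncorrelated errors the cross-covariances are all true-score covariance, so they carry over unchanged; only the diagonal terms shrink to ρᵢσᵢ².
True-score variance = [2.3²·14.8²·0.90 + 0.6²·16.5²·0.94 + 1.7²·11.6²·0.59 + 0.6²·4.2²·0.70] + 782.766 = 1368.86 + 782.766 = 2151.63.
Reliability = 2151.63 / 2434.73 = 0.884.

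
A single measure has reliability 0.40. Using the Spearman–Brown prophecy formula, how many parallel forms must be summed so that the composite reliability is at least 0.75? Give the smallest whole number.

5

k ≥ ρ*(1−ρ₁)/(ρ₁(1−ρ*)) = 0.75·0.60 / (0.40·0.25) = 4.500.
Smallest integer k = 5.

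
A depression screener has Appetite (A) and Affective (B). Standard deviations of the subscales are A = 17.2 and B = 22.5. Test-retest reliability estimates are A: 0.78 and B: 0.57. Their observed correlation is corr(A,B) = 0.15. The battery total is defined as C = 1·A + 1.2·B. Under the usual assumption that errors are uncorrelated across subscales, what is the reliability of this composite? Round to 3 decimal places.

Var(C) = 17.2² + 1.2²·22.5² + 2·[1.2·17.2·22.5·0.15] = 1024.84 + 139.32 = 1164.16.
With uncorrelated errors the cross-covariances are all true-score covariance, so they carry over unchanged; only the diagonal terms shrink to ρᵢσᵢ².
True-score variance = [17.2²·0.78 + 1.2²·22.5²·0.57] + 139.32 = 646.285 + 139.32 = 785.605.
Reliability = 785.605 / 1164.16 = 0.675.

0.675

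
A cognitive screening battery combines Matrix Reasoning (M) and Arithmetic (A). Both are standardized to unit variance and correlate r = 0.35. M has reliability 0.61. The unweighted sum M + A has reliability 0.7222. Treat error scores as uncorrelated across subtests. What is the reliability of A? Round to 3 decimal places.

Var(M+A) = 2 + 2·0.35 = 2.700.
True-score variance = ρ_M + ρ_A + 2·0.35, so 0.7222 = (0.61 + ρ_A + 0.70) / 2.700.
ρ_A = 0.7222·2.700 − 0.61 − 0.70 = 0.640.

0.640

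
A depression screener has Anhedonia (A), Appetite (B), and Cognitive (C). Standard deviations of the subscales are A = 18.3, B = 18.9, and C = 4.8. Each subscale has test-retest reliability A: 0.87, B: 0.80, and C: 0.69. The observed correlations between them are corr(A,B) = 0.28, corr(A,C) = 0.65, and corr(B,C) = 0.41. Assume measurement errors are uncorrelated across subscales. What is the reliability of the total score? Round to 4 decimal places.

Var(A+B+C) = 18.3² + 18.9² + 4.8² + 2·[18.3·18.9·0.28 + 18.3·4.8·0.65 + 18.9·4.8·0.41] = 715.14 + 382.27 = 1097.41.
With uncorrelated errors the cross-covariances are all true-score covariance, so they carry over unchanged; only the diagonal terms shrink to ρᵢσᵢ².
True-score variance = [18.3²·0.87 + 18.9²·0.80 + 4.8²·0.69] + 382.27 = 593.02 + 382.27 = 975.29.
Reliability = 975.29 / 1097.41 = 0.8887.

0.8887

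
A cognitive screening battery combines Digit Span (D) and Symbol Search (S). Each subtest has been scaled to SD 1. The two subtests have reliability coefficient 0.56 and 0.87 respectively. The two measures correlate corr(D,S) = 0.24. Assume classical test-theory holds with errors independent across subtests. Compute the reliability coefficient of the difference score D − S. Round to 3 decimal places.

0.625

Var(D−S) = 1 + 1 − 2·0.24 = 2 − 0.48 = 1.52.
Under uncorrelated errors the observed covariances equal the true-score covariances, so only the own-variance terms attenuate.
True-score variance = [0.56 + 0.87] − 0.48 = 1.43 − 0.48 = 0.95.
Reliability = 0.95 / 1.52 = 0.625.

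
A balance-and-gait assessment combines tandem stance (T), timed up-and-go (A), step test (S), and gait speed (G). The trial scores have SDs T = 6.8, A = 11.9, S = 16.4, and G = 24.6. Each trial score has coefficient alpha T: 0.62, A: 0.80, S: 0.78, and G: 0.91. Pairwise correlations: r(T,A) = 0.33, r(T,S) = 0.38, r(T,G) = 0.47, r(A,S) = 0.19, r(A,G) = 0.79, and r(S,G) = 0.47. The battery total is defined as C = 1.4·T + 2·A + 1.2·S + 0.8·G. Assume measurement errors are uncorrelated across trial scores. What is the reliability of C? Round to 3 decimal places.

0.916

Var(C) = 1.4²·6.8² + 2²·11.9² + 1.2²·16.4² + 0.8²·24.6² + 2·[2.8·6.8·11.9·0.33 + 1.68·6.8·16.4·0.38 + 1.12·6.8·24.6·0.47 + 2.4·11.9·16.4·0.19 + 1.6·11.9·24.6·0.79 + 0.96·16.4·24.6·0.47] = 1431.68 + 1750.14 = 3181.81.
Under uncorrelated errors the observed covariances equal the true-score covariances, so only the own-variance terms attenuate.
True-score variance = [1.4²·6.8²·0.62 + 2²·11.9²·0.80 + 1.2²·16.4²·0.78 + 0.8²·24.6²·0.91] + 1750.14 = 1163.88 + 1750.14 = 2914.02.
Reliability = 2914.02 / 3181.81 = 0.916.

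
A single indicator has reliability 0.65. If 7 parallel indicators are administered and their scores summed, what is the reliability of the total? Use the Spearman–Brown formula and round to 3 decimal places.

ρ_k = kρ / (1 + (k−1)ρ) = 7·0.65 / (1 + 6·0.65) = 4.550 / 4.900 = 0.929.

0.929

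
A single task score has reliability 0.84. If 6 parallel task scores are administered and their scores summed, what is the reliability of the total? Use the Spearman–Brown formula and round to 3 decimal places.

ρ_k = kρ / (1 + (k−1)ρ) = 6·0.84 / (1 + 5·0.84) = 5.040 / 5.200 = 0.969.

0.969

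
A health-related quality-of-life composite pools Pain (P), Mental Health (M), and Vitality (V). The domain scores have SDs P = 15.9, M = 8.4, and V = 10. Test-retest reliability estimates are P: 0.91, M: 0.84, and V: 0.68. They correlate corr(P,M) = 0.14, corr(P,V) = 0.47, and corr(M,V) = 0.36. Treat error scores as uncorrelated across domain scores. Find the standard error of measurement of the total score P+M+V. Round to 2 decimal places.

Var(total) = 423.37 + 247.337 = 670.707.
True-score variance = 357.328 + 247.337 = 604.664, so reliability = 0.9015.
Error variance = 670.707 − 604.664 = 66.0425; SEM = √66.0425 = 8.13.

8.13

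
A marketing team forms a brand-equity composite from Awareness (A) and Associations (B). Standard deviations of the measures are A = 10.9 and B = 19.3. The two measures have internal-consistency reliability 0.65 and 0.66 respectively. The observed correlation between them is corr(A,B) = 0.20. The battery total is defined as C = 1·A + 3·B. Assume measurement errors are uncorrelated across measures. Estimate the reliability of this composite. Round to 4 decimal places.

0.6827

Var(C) = 10.9² + 3²·19.3² + 2·[3·10.9·19.3·0.20] = 3471.22 + 252.444 = 3723.66.
Under uncorrelated errors the observed covariances equal the true-score covariances, so only the own-variance terms attenuate.
True-score variance = [10.9²·0.65 + 3²·19.3²·0.66] + 252.444 = 2289.82 + 252.444 = 2542.26.
Reliability = 2542.26 / 3723.66 = 0.6827.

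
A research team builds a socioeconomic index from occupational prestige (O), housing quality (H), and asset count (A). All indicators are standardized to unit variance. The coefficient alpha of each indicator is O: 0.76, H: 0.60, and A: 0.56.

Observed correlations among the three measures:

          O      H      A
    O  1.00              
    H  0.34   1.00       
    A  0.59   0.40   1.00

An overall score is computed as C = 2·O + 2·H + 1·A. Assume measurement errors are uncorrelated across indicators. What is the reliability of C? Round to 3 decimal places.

0.809

Var(C) = 2² + 2² + 1 + 2·[4·0.34 + 2·0.59 + 2·0.40] = 9 + 6.68 = 15.68.
Under uncorrelated errors the observed covariances equal the true-score covariances, so only the own-variance terms attenuate.
True-score variance = [2²·0.76 + 2²·0.60 + 0.56] + 6.68 = 6 + 6.68 = 12.68.
Reliability = 12.68 / 15.68 = 0.809.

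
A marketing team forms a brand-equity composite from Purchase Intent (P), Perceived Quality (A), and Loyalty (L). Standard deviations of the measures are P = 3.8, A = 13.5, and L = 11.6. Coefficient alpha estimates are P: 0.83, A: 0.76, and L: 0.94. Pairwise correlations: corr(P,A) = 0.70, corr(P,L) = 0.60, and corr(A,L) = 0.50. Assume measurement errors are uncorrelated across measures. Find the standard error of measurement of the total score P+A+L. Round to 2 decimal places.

Var(total) = 331.25 + 281.316 = 612.566.
True-score variance = 276.982 + 281.316 = 558.298, so reliability = 0.9114.
Error variance = 612.566 − 558.298 = 54.2684; SEM = √54.2684 = 7.37.

7.37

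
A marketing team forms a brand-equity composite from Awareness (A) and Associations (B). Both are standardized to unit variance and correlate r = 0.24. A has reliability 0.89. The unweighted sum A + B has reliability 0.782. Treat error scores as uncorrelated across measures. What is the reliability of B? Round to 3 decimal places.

Var(A+B) = 2 + 2·0.24 = 2.480.
True-score variance = ρ_A + ρ_B + 2·0.24, so 0.782 = (0.89 + ρ_B + 0.48) / 2.480.
ρ_B = 0.782·2.480 − 0.89 − 0.48 = 0.569.

0.569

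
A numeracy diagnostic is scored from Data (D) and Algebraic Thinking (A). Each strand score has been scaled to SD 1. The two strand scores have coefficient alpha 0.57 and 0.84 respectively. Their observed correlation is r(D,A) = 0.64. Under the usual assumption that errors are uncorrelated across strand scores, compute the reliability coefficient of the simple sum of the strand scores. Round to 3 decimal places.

0.820

Var(D+A) = 2 + 2·[0.64] = 2 + 1.28 = 3.28.
Because errors are independent across components, Cov(Tᵢ,Tⱼ) = Cov(Xᵢ,Xⱼ); the off-diagonal part of the true-score variance is the same as above.
True-score variance = [0.57 + 0.84] + 1.28 = 1.41 + 1.28 = 2.69.
Reliability = 2.69 / 3.28 = 0.820.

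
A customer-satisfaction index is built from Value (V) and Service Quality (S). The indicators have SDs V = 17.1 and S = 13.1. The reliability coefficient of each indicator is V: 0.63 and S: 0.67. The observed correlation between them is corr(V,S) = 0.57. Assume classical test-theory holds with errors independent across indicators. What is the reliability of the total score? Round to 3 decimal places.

0.771

Var(V+S) = 17.1² + 13.1² + 2·[17.1·13.1·0.57] = 464.02 + 255.371 = 719.391.
Because errors are independent across components, Cov(Tᵢ,Tⱼ) = Cov(Xᵢ,Xⱼ); the off-diagonal part of the true-score variance is the same as above.
True-score variance = [17.1²·0.63 + 13.1²·0.67] + 255.371 = 299.197 + 255.371 = 554.568.
Reliability = 554.568 / 719.391 = 0.771.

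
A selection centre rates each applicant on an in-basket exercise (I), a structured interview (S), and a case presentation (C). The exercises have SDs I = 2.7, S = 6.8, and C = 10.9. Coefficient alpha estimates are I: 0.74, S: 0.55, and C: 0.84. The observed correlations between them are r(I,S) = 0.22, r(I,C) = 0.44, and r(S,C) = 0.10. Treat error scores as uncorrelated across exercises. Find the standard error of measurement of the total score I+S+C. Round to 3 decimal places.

6.459

Var(total) = 172.34 + 48.8008 = 221.141.
True-score variance = 130.627 + 48.8008 = 179.428, so reliability = 0.8114.
Error variance = 221.141 − 179.428 = 41.713; SEM = √41.713 = 6.459.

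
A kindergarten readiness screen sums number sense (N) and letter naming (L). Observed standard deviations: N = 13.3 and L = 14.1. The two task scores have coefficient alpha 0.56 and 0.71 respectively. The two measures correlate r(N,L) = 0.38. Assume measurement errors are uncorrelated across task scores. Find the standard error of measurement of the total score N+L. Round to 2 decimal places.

11.64

Var(total) = 375.7 + 142.523 = 518.223.
True-score variance = 240.214 + 142.523 = 382.736, so reliability = 0.7386.
Error variance = 518.223 − 382.736 = 135.486; SEM = √135.486 = 11.64.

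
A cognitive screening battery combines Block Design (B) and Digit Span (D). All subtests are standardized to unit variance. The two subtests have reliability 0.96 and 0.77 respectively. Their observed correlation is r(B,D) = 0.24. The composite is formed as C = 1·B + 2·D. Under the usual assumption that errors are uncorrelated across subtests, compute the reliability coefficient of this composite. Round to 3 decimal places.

Var(C) = 1 + 2² + 2·[2·0.24] = 5 + 0.96 = 5.96.
Under uncorrelated errors the observed covariances equal the true-score covariances, so only the own-variance terms attenuate.
True-score variance = [0.96 + 2²·0.77] + 0.96 = 4.04 + 0.96 = 5.
Reliability = 5 / 5.96 = 0.839.

0.839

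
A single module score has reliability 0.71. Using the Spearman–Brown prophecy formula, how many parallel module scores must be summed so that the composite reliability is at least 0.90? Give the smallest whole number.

k ≥ ρ*(1−ρ₁)/(ρ₁(1−ρ*)) = 0.90·0.29 / (0.71·0.10) = 3.676.
Smallest integer k = 4.

4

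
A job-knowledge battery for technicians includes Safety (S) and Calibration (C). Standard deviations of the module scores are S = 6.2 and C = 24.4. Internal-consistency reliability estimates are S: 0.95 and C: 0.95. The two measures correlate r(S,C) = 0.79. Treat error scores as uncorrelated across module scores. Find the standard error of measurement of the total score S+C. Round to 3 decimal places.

5.629

Var(total) = 633.8 + 239.022 = 872.822.
True-score variance = 602.11 + 239.022 = 841.132, so reliability = 0.9637.
Error variance = 872.822 − 841.132 = 31.69; SEM = √31.69 = 5.629.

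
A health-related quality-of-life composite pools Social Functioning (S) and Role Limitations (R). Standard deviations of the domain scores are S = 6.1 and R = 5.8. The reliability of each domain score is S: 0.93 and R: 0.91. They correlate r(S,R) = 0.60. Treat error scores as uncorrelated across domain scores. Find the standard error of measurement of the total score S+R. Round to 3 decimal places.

2.373

Var(total) = 70.85 + 42.456 = 113.306.
True-score variance = 65.2177 + 42.456 = 107.674, so reliability = 0.9503.
Error variance = 113.306 − 107.674 = 5.6323; SEM = √5.6323 = 2.373.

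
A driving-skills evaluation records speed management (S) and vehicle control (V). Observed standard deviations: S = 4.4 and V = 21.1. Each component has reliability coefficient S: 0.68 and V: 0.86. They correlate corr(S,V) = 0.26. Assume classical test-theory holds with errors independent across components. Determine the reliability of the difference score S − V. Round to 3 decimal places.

Var(S−V) = 4.4² + 21.1² − 2·4.4·21.1·0.26 = 464.57 − 48.2768 = 416.293.
With uncorrelated errors the cross-covariances are all true-score covariance, so they carry over unchanged; only the diagonal terms shrink to ρᵢσᵢ².
True-score variance = [4.4²·0.68 + 21.1²·0.86] − 48.2768 = 396.045 − 48.2768 = 347.769.
Reliability = 347.769 / 416.293 = 0.835.

0.835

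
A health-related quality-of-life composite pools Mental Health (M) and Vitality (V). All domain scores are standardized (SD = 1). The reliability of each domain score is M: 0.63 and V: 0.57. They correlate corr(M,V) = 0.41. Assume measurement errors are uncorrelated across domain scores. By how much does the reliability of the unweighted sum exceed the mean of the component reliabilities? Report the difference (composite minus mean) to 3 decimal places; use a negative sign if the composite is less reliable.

0.116

Var(sum) = 2 + 0.82 = 2.82; true-score variance = 1.2 + 0.82 = 2.02; composite reliability = 0.7163.
Mean component reliability = 0.6000.
Difference = 0.7163 − 0.6000 = 0.116.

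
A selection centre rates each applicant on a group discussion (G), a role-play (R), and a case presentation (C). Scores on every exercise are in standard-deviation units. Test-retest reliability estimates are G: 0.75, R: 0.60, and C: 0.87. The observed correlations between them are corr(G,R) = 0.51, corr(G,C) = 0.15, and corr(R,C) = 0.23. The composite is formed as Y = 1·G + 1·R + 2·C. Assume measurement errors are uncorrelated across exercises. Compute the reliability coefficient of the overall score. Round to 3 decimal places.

0.863

Var(Y) = 1 + 1 + 2² + 2·[0.51 + 2·0.15 + 2·0.23] = 6 + 2.54 = 8.54.
Under uncorrelated errors the observed covariances equal the true-score covariances, so only the own-variance terms attenuate.
True-score variance = [0.75 + 0.60 + 2²·0.87] + 2.54 = 4.83 + 2.54 = 7.37.
Reliability = 7.37 / 8.54 = 0.863.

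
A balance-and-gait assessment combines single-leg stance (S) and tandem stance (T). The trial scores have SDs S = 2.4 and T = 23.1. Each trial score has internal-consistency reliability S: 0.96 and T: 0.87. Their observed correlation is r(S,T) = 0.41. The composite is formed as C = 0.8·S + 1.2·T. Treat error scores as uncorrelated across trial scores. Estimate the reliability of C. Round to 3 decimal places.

Var(C) = 0.8²·2.4² + 1.2²·23.1² + 2·[0.96·2.4·23.1·0.41] = 772.085 + 43.6424 = 815.727.
Under uncorrelated errors the observed covariances equal the true-score covariances, so only the own-variance terms attenuate.
True-score variance = [0.8²·2.4²·0.96 + 1.2²·23.1²·0.87] + 43.6424 = 672.046 + 43.6424 = 715.688.
Reliability = 715.688 / 815.727 = 0.877.

0.877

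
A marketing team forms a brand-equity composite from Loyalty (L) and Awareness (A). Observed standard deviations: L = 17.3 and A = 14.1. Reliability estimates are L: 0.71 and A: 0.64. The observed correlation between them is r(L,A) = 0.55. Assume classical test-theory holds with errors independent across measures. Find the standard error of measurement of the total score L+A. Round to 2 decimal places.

Var(total) = 498.1 + 268.323 = 766.423.
True-score variance = 339.734 + 268.323 = 608.057, so reliability = 0.7934.
Error variance = 766.423 − 608.057 = 158.366; SEM = √158.366 = 12.58.

12.58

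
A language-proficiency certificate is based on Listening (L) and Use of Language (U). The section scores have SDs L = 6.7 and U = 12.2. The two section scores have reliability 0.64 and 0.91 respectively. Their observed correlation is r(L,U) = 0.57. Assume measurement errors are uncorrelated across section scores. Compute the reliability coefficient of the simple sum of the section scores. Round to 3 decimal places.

0.897

Var(L+U) = 6.7² + 12.2² + 2·[6.7·12.2·0.57] = 193.73 + 93.1836 = 286.914.
Because errors are independent across components, Cov(Tᵢ,Tⱼ) = Cov(Xᵢ,Xⱼ); the off-diagonal part of the true-score variance is the same as above.
True-score variance = [6.7²·0.64 + 12.2²·0.91] + 93.1836 = 164.174 + 93.1836 = 257.358.
Reliability = 257.358 / 286.914 = 0.897.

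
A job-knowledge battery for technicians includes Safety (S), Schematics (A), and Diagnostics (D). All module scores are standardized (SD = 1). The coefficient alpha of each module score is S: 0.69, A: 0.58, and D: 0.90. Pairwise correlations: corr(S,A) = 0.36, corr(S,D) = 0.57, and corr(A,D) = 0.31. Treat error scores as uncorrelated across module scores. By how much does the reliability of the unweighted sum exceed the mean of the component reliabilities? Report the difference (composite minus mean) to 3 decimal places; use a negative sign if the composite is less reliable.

0.125

Var(sum) = 3 + 2.48 = 5.48; true-score variance = 2.17 + 2.48 = 4.65; composite reliability = 0.8485.
Mean component reliability = 0.7233.
Difference = 0.8485 − 0.7233 = 0.125.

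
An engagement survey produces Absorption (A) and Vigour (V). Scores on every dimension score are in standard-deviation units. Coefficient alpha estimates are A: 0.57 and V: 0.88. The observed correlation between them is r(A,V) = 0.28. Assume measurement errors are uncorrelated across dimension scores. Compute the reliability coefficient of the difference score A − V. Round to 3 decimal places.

Var(A−V) = 1 + 1 − 2·0.28 = 2 − 0.56 = 1.44.
With uncorrelated errors the cross-covariances are all true-score covariance, so they carry over unchanged; only the diagonal terms shrink to ρᵢσᵢ².
True-score variance = [0.57 + 0.88] − 0.56 = 1.45 − 0.56 = 0.89.
Reliability = 0.89 / 1.44 = 0.618.

0.618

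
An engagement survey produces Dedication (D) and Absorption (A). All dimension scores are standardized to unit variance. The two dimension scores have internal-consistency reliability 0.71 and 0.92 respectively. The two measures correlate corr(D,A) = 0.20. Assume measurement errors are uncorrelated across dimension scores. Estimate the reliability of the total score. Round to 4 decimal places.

Var(D+A) = 2 + 2·[0.20] = 2 + 0.4 = 2.4.
Under uncorrelated errors the observed covariances equal the true-score covariances, so only the own-variance terms attenuate.
True-score variance = [0.71 + 0.92] + 0.4 = 1.63 + 0.4 = 2.03.
Reliability = 2.03 / 2.4 = 0.8458.

0.8458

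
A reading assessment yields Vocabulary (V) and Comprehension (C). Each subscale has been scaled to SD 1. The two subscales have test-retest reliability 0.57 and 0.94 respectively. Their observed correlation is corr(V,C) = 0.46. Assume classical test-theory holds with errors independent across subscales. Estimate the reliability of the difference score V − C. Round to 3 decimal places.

0.546

Var(V−C) = 1 + 1 − 2·0.46 = 2 − 0.92 = 1.08.
Under uncorrelated errors the observed covariances equal the true-score covariances, so only the own-variance terms attenuate.
True-score variance = [0.57 + 0.94] − 0.92 = 1.51 − 0.92 = 0.59.
Reliability = 0.59 / 1.08 = 0.546.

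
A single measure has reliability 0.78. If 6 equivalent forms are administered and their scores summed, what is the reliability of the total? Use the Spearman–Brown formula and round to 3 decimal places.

0.955

ρ_k = kρ / (1 + (k−1)ρ) = 6·0.78 / (1 + 5·0.78) = 4.680 / 4.900 = 0.955.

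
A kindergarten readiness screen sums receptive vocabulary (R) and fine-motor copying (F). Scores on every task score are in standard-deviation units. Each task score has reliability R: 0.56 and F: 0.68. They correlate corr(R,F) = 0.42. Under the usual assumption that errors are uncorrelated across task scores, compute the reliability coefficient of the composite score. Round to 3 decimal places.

0.732

Var(R+F) = 2 + 2·[0.42] = 2 + 0.84 = 2.84.
Because errors are independent across components, Cov(Tᵢ,Tⱼ) = Cov(Xᵢ,Xⱼ); the off-diagonal part of the true-score variance is the same as above.
True-score variance = [0.56 + 0.68] + 0.84 = 1.24 + 0.84 = 2.08.
Reliability = 2.08 / 2.84 = 0.732.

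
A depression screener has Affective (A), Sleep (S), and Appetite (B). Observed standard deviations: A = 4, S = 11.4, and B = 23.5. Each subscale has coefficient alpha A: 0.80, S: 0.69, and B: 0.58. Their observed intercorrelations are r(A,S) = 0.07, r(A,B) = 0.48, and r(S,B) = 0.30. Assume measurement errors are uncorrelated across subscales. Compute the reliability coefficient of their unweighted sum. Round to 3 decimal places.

Var(A+S+B) = 4² + 11.4² + 23.5² + 2·[4·11.4·0.07 + 4·23.5·0.48 + 11.4·23.5·0.30] = 698.21 + 257.364 = 955.574.
Under uncorrelated errors the observed covariances equal the true-score covariances, so only the own-variance terms attenuate.
True-score variance = [4²·0.80 + 11.4²·0.69 + 23.5²·0.58] + 257.364 = 422.777 + 257.364 = 680.141.
Reliability = 680.141 / 955.574 = 0.712.

0.712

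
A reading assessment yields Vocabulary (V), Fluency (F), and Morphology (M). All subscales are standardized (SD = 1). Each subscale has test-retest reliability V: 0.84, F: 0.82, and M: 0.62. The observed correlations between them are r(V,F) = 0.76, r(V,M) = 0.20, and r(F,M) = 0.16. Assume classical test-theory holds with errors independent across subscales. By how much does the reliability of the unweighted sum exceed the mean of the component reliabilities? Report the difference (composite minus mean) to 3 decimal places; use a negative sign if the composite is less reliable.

0.103

Var(sum) = 3 + 2.24 = 5.24; true-score variance = 2.28 + 2.24 = 4.52; composite reliability = 0.8626.
Mean component reliability = 0.7600.
Difference = 0.8626 − 0.7600 = 0.103.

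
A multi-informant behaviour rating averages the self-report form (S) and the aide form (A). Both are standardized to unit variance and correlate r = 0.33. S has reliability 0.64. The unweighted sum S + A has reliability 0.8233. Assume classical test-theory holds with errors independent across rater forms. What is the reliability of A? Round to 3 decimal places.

0.890

Var(S+A) = 2 + 2·0.33 = 2.660.
True-score variance = ρ_S + ρ_A + 2·0.33, so 0.8233 = (0.64 + ρ_A + 0.66) / 2.660.
ρ_A = 0.8233·2.660 − 0.64 − 0.66 = 0.890.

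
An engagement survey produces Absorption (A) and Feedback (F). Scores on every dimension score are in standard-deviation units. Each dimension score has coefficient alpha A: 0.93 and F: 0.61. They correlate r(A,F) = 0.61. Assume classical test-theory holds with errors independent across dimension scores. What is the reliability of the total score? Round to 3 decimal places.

0.857

Var(A+F) = 2 + 2·[0.61] = 2 + 1.22 = 3.22.
Under uncorrelated errors the observed covariances equal the true-score covariances, so only the own-variance terms attenuate.
True-score variance = [0.93 + 0.61] + 1.22 = 1.54 + 1.22 = 2.76.
Reliability = 2.76 / 3.22 = 0.857.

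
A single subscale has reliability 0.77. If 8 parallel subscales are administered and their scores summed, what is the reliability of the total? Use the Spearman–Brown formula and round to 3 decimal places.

0.964

ρ_k = kρ / (1 + (k−1)ρ) = 8·0.77 / (1 + 7·0.77) = 6.160 / 6.390 = 0.964.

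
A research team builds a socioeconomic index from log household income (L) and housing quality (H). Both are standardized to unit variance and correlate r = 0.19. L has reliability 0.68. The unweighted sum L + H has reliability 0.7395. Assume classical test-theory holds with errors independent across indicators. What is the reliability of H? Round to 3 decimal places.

0.700

Var(L+H) = 2 + 2·0.19 = 2.380.
True-score variance = ρ_L + ρ_H + 2·0.19, so 0.7395 = (0.68 + ρ_H + 0.38) / 2.380.
ρ_H = 0.7395·2.380 − 0.68 − 0.38 = 0.700.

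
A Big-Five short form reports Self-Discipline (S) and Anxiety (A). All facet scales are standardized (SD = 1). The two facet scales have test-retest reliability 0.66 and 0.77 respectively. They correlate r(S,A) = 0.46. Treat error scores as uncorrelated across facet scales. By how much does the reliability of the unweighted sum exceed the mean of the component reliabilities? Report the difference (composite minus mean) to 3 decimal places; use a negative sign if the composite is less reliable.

0.090

Var(sum) = 2 + 0.92 = 2.92; true-score variance = 1.43 + 0.92 = 2.35; composite reliability = 0.8048.
Mean component reliability = 0.7150.
Difference = 0.8048 − 0.7150 = 0.090.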